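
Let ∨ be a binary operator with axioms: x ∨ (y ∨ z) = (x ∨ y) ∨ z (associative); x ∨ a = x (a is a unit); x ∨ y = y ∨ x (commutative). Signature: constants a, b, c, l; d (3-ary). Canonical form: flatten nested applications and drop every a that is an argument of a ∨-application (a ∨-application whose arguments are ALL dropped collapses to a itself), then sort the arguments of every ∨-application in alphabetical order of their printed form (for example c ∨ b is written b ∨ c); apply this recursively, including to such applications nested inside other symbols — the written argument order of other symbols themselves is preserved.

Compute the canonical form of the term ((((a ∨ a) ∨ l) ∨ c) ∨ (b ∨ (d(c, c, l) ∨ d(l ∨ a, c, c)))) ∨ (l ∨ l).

Answer: b ∨ c ∨ d(c, c, l) ∨ d(l, c, c) ∨ l ∨ l ∨ l

Derivation:
Flatten:  a ∨ a ∨ l ∨ c ∨ b ∨ d(c, c, l) ∨ d(l ∨ a, c, c) ∨ l ∨ l
Canonicalize subterm:  d(l ∨ a, c, c)  →  d(l, c, c)
Units out:  drop a (×2)
Order the arguments:  b ∨ c ∨ d(c, c, l) ∨ d(l, c, c) ∨ l ∨ l ∨ l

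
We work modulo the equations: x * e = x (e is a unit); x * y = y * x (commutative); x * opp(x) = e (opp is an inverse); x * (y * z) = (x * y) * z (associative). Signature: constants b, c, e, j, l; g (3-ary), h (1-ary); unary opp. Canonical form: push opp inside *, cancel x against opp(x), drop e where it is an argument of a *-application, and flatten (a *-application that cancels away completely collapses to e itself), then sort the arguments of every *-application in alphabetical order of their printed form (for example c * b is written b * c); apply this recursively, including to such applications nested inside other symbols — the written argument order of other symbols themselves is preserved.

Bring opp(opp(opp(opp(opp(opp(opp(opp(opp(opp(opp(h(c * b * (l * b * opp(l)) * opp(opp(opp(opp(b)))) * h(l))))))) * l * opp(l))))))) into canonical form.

Answer: opp(h(b * b * b * c * h(l)))

Derivation:
Push opp inside:  distribute opp over * and collapse double opp
Cancel:  l cancels
Combine occurrences:  opp(h(b * b * b * c * h(l)))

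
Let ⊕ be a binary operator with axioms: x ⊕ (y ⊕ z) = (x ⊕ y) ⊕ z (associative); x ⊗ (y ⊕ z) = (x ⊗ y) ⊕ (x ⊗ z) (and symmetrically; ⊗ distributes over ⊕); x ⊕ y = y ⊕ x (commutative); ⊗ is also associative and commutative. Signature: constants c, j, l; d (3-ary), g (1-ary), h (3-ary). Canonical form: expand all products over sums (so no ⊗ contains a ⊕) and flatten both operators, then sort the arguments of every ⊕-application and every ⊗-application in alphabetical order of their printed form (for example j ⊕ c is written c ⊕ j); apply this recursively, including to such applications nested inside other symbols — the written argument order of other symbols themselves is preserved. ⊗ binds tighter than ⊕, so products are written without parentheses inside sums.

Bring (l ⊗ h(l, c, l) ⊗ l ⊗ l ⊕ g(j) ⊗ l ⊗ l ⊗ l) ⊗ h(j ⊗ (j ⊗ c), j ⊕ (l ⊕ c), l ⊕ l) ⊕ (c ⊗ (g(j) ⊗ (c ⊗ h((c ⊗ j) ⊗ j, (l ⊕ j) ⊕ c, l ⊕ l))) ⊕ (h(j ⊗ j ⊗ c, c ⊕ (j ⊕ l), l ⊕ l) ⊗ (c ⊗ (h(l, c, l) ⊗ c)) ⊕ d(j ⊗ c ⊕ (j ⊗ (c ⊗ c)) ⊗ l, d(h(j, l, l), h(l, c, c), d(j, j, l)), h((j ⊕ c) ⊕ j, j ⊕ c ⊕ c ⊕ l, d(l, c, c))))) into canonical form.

Expand products over sums:  h(c ⊗ j ⊗ j, c ⊕ j ⊕ l, l ⊕ l) ⊗ h(l, c, l) ⊗ l ⊗ l ⊗ l ⊕ g(j) ⊗ h(c ⊗ j ⊗ j, c ⊕ j ⊕ l, l ⊕ l) ⊗ l ⊗ l ⊗ l ⊕ c ⊗ c ⊗ g(j) ⊗ h(c ⊗ j ⊗ j, c ⊕ j ⊕ l, l ⊕ l) ⊕ c ⊗ c ⊗ h(c ⊗ j ⊗ j, c ⊕ j ⊕ l, l ⊕ l) ⊗ h(l, c, l) ⊕ d(c ⊗ c ⊗ j ⊗ l ⊕ c ⊗ j, d(h(j, l, l), h(l, c, c), d(j, j, l)), h(c ⊕ j ⊕ j, c ⊕ c ⊕ j ⊕ l, d(l, c, c)))
Sort:  c ⊗ c ⊗ g(j) ⊗ h(c ⊗ j ⊗ j, c ⊕ j ⊕ l, l ⊕ l) ⊕ c ⊗ c ⊗ h(c ⊗ j ⊗ j, c ⊕ j ⊕ l, l ⊕ l) ⊗ h(l, c, l) ⊕ d(c ⊗ c ⊗ j ⊗ l ⊕ c ⊗ j, d(h(j, l, l), h(l, c, c), d(j, j, l)), h(c ⊕ j ⊕ j, c ⊕ c ⊕ j ⊕ l, d(l, c, c))) ⊕ g(j) ⊗ h(c ⊗ j ⊗ j, c ⊕ j ⊕ l, l ⊕ l) ⊗ l ⊗ l ⊗ l ⊕ h(c ⊗ j ⊗ j, c ⊕ j ⊕ l, l ⊕ l) ⊗ h(l, c, l) ⊗ l ⊗ l ⊗ l

Answer: c ⊗ c ⊗ g(j) ⊗ h(c ⊗ j ⊗ j, c ⊕ j ⊕ l, l ⊕ l) ⊕ c ⊗ c ⊗ h(c ⊗ j ⊗ j, c ⊕ j ⊕ l, l ⊕ l) ⊗ h(l, c, l) ⊕ d(c ⊗ c ⊗ j ⊗ l ⊕ c ⊗ j, d(h(j, l, l), h(l, c, c), d(j, j, l)), h(c ⊕ j ⊕ j, c ⊕ c ⊕ j ⊕ l, d(l, c, c))) ⊕ g(j) ⊗ h(c ⊗ j ⊗ j, c ⊕ j ⊕ l, l ⊕ l) ⊗ l ⊗ l ⊗ l ⊕ h(c ⊗ j ⊗ j, c ⊕ j ⊕ l, l ⊕ l) ⊗ h(l, c, l) ⊗ l ⊗ l ⊗ l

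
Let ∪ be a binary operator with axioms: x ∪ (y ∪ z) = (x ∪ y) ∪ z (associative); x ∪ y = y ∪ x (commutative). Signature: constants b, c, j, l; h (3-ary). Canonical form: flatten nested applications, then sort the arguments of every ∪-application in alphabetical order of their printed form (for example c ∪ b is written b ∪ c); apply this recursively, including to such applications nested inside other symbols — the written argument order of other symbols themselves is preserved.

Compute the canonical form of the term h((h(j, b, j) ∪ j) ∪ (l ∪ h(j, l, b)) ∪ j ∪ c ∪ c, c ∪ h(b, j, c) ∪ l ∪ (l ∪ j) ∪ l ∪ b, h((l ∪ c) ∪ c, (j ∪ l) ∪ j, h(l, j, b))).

Answer: h(c ∪ c ∪ h(j, b, j) ∪ h(j, l, b) ∪ j ∪ j ∪ l, b ∪ c ∪ h(b, j, c) ∪ j ∪ l ∪ l ∪ l, h(c ∪ c ∪ l, j ∪ j ∪ l, h(l, j, b)))

Derivation:
Work inside:  (h(j, b, j) ∪ j) ∪ (l ∪ h(j, l, b)) ∪ j ∪ c ∪ c
Un-nest:  h(j, b, j) ∪ j ∪ l ∪ h(j, l, b) ∪ j ∪ c ∪ c
Sort:  c ∪ c ∪ h(j, b, j) ∪ h(j, l, b) ∪ j ∪ j ∪ l
Rebuild:  h(c ∪ c ∪ h(j, b, j) ∪ h(j, l, b) ∪ j ∪ j ∪ l, b ∪ c ∪ h(b, j, c) ∪ j ∪ l ∪ l ∪ l, h(c ∪ c ∪ l, j ∪ j ∪ l, h(l, j, b)))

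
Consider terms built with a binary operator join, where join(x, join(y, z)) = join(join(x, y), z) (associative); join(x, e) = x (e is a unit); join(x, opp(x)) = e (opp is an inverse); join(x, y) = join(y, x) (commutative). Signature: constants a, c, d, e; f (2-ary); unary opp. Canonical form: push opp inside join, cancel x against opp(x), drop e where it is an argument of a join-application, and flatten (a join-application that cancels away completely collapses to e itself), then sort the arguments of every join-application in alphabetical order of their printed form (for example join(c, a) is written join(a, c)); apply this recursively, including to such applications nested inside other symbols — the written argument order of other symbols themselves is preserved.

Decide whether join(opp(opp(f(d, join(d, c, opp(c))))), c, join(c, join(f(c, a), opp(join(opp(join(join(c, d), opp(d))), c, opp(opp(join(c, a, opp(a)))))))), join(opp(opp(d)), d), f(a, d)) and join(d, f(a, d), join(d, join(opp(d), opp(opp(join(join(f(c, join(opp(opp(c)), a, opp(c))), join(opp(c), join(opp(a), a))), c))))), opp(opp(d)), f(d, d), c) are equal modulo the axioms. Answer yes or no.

Left:  join(opp(opp(f(d, join(d, c, opp(c))))), c, join(c, join(f(c, a), opp(join(opp(join(join(c, d), opp(d))), c, opp(opp(join(c, a, opp(a)))))))), join(opp(opp(d)), d), f(a, d))
  Push opp inside:  distribute opp over join and collapse double opp
  Cancel:  a cancels
  Collect:  join(f(d, d), c, f(c, a), d, d, f(a, d))
  Sort arguments:  join(c, d, d, f(a, d), f(c, a), f(d, d))
Right:  join(d, f(a, d), join(d, join(opp(d), opp(opp(join(join(f(c, join(opp(opp(c)), a, opp(c))), join(opp(c), join(opp(a), a))), c))))), opp(opp(d)), f(d, d), c)
  Push opp inside:  distribute opp over join and collapse double opp
  Cancel:  a cancels
  Collect:  join(d, d, f(a, d), f(c, a), c, f(d, d))
  Sort arguments:  join(c, d, d, f(a, d), f(c, a), f(d, d))

Answer: yes — both canonical forms are join(c, d, d, f(a, d), f(c, a), f(d, d))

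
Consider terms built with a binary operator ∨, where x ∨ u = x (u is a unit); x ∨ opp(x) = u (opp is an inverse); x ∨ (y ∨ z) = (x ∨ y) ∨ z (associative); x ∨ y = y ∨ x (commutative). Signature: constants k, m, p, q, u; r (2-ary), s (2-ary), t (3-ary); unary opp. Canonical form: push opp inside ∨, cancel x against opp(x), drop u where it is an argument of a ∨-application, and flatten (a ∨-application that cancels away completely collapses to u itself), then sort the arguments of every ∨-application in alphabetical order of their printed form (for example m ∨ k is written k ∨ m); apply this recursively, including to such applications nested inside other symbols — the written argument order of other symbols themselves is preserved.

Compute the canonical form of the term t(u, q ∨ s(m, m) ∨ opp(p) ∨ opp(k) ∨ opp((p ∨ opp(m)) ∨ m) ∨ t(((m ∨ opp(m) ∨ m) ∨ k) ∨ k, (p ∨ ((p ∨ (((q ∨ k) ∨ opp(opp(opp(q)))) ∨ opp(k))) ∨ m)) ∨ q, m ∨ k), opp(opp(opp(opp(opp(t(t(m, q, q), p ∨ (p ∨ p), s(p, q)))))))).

Answer: t(u, opp(k) ∨ opp(p) ∨ opp(p) ∨ q ∨ s(m, m) ∨ t(k ∨ k ∨ m, m ∨ p ∨ p ∨ q, k ∨ m), opp(t(t(m, q, q), p ∨ p ∨ p, s(p, q))))

Derivation:
Work inside:  q ∨ s(m, m) ∨ opp(p) ∨ opp(k) ∨ opp((p ∨ opp(m)) ∨ m) ∨ t(((m ∨ opp(m) ∨ m) ∨ k) ∨ k, (p ∨ ((p ∨ (((q ∨ k) ∨ opp(opp(opp(q)))) ∨ opp(k))) ∨ m)) ∨ q, m ∨ k)
Push opp inside:  distribute opp over ∨ and collapse double opp
Cancel:  m cancels
Combine occurrences:  q ∨ s(m, m) ∨ opp(p) ∨ opp(p) ∨ opp(k) ∨ t(k ∨ k ∨ m, m ∨ p ∨ p ∨ q, k ∨ m)
Sort:  opp(k) ∨ opp(p) ∨ opp(p) ∨ q ∨ s(m, m) ∨ t(k ∨ k ∨ m, m ∨ p ∨ p ∨ q, k ∨ m)
Put back:  t(u, opp(k) ∨ opp(p) ∨ opp(p) ∨ q ∨ s(m, m) ∨ t(k ∨ k ∨ m, m ∨ p ∨ p ∨ q, k ∨ m), opp(t(t(m, q, q), p ∨ p ∨ p, s(p, q))))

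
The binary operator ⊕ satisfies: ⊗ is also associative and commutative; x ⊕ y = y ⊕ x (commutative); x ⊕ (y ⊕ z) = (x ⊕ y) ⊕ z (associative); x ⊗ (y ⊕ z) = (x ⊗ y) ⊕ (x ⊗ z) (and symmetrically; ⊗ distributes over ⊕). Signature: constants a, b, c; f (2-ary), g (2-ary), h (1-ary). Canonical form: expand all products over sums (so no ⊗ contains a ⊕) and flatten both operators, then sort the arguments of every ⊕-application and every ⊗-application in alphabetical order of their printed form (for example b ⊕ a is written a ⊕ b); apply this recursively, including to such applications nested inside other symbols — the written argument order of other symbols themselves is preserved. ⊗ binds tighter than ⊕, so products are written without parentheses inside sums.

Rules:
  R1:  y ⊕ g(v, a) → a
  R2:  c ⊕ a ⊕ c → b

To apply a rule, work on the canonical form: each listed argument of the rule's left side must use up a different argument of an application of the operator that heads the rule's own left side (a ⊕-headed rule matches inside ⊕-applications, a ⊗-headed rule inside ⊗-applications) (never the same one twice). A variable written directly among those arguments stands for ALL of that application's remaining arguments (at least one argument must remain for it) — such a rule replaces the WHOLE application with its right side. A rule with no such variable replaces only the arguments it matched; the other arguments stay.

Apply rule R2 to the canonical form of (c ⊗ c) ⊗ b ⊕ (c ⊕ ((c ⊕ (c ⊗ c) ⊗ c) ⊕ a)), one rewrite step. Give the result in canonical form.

Canonical form:  a ⊕ b ⊗ c ⊗ c ⊕ c ⊕ c ⊕ c ⊗ c ⊗ c
Apply R2:  consuming a, c, c
Giving:  b ⊕ b ⊗ c ⊗ c ⊕ c ⊗ c ⊗ c

Answer: b ⊕ b ⊗ c ⊗ c ⊕ c ⊗ c ⊗ c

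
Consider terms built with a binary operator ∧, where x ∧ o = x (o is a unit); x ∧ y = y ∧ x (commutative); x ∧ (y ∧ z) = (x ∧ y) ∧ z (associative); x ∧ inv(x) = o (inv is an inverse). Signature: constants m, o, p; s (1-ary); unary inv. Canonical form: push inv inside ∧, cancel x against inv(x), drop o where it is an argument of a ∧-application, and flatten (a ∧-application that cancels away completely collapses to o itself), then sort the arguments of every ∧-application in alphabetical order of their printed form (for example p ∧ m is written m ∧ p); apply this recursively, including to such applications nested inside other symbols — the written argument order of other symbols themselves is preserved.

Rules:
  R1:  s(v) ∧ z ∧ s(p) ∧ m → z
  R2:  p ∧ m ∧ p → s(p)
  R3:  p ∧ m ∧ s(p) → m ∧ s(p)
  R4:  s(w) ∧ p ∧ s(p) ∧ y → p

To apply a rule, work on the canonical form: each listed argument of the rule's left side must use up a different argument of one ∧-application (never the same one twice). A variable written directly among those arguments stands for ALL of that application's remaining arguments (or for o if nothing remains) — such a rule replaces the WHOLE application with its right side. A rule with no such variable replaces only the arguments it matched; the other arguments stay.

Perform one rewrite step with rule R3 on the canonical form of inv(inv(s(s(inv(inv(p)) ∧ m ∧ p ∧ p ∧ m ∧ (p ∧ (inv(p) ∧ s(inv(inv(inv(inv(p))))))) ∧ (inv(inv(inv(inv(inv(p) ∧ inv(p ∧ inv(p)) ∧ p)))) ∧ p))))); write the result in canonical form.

Answer: s(s(m ∧ m ∧ p ∧ p ∧ p ∧ s(p)))

Derivation:
Canonical form:  s(s(m ∧ m ∧ p ∧ p ∧ p ∧ p ∧ s(p)))
R3 matches:  uses m, p, s(p)
Giving:  s(s(m ∧ m ∧ p ∧ p ∧ p ∧ s(p)))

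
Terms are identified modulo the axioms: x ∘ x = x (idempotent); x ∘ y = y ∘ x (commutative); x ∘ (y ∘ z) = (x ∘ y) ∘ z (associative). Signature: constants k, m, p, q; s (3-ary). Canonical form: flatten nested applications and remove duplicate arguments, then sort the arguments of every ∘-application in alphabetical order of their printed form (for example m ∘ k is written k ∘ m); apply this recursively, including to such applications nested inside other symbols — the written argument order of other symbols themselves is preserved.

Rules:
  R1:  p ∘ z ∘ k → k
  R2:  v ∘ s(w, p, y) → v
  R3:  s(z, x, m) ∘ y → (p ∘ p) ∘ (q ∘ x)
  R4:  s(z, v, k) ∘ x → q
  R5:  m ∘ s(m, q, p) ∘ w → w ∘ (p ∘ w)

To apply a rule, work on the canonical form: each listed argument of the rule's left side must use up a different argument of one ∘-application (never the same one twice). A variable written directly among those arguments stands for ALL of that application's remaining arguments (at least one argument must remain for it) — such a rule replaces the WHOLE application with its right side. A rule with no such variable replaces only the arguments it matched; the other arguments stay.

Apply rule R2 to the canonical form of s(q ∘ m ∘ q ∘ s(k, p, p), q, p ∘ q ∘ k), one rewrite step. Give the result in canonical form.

Canonical form:  s(m ∘ q ∘ s(k, p, p), q, k ∘ p ∘ q)
Apply R2:  consuming s(k, p, p);  v := m ∘ q, w := k, y := p
Every leftover argument binds to the variable; the entire application is replaced.
Result:  s(m ∘ q, q, k ∘ p ∘ q)

Answer: s(m ∘ q, q, k ∘ p ∘ q)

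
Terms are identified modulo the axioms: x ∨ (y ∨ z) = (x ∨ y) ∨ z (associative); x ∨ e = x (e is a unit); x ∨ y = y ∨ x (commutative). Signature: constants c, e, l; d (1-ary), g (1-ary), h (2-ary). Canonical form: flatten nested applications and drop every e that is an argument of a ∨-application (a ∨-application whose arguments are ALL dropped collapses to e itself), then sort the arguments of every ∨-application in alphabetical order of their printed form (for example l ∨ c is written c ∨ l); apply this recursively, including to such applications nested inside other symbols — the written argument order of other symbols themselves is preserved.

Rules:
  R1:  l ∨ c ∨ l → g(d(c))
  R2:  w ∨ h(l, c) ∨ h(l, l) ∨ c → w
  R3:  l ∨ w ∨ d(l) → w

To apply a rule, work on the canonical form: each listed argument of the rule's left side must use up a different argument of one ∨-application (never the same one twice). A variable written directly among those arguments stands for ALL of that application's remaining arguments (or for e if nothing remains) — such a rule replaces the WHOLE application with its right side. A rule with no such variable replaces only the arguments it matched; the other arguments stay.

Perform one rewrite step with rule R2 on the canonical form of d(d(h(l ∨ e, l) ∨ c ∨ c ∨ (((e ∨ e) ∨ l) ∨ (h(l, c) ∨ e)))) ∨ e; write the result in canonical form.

Canonical form:  d(d(c ∨ c ∨ h(l, c) ∨ h(l, l) ∨ l))
Match R2:  consume c, h(l, c), h(l, l);  w := c ∨ l
Every leftover argument binds to the variable; the entire application is replaced.
Giving:  d(d(c ∨ l))

Answer: d(d(c ∨ l))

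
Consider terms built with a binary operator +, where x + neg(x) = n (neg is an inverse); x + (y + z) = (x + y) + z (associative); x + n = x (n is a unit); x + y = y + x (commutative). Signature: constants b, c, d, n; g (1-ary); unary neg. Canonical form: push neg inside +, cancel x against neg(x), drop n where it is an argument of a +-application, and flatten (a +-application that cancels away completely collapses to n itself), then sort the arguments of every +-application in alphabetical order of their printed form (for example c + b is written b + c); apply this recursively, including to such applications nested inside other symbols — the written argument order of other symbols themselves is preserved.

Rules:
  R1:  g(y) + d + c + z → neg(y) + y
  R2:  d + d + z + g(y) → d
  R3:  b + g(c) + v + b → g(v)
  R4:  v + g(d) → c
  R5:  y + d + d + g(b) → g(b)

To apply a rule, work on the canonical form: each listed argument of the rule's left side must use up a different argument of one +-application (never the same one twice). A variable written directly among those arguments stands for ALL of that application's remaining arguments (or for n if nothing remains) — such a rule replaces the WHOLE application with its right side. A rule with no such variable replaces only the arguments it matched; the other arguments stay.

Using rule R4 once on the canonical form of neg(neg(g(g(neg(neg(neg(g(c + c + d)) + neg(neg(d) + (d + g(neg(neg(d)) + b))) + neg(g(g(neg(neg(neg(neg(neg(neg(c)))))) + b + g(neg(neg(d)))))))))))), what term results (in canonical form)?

Answer: g(g(neg(g(b + d)) + neg(g(c + c + d)) + neg(g(g(c)))))

Derivation:
Canonical form:  g(g(neg(g(b + d)) + neg(g(c + c + d)) + neg(g(g(b + c + g(d))))))
Apply R4:  consuming g(d);  v := b + c
Every leftover argument binds to the variable; the entire application is replaced.
Giving:  g(g(neg(g(b + d)) + neg(g(c + c + d)) + neg(g(g(c)))))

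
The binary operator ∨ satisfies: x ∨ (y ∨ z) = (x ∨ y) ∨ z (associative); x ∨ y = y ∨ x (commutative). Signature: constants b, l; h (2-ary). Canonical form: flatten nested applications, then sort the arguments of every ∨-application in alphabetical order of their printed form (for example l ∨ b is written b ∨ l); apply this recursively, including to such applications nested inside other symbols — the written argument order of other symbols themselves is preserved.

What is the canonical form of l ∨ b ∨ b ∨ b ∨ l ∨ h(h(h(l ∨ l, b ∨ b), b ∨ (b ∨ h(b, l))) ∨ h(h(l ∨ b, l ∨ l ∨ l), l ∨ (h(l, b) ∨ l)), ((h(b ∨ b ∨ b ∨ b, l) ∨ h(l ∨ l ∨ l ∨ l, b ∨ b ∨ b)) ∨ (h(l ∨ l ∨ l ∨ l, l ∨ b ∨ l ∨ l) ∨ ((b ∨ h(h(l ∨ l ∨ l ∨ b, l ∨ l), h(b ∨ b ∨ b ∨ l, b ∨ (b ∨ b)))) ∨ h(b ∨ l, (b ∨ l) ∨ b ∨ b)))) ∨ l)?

Answer: b ∨ b ∨ b ∨ h(h(h(b ∨ l, l ∨ l ∨ l), h(l, b) ∨ l ∨ l) ∨ h(h(l ∨ l, b ∨ b), b ∨ b ∨ h(b, l)), b ∨ h(b ∨ b ∨ b ∨ b, l) ∨ h(b ∨ l, b ∨ b ∨ b ∨ l) ∨ h(h(b ∨ l ∨ l ∨ l, l ∨ l), h(b ∨ b ∨ b ∨ l, b ∨ b ∨ b)) ∨ h(l ∨ l ∨ l ∨ l, b ∨ b ∨ b) ∨ h(l ∨ l ∨ l ∨ l, b ∨ l ∨ l ∨ l) ∨ l) ∨ l ∨ l

Derivation:
Simplify inside:  h(h(h(l ∨ l, b ∨ b), b ∨ (b ∨ h(b, l))) ∨ h(h(l ∨ b, l ∨ l ∨ l), l ∨ (h(l, b) ∨ l)), ((h(b ∨ b ∨ b ∨ b, l) ∨ h(l ∨ l ∨ l ∨ l, b ∨ b ∨ b)) ∨ (h(l ∨ l ∨ l ∨ l, l ∨ b ∨ l ∨ l) ∨ ((b ∨ h(h(l ∨ l ∨ l ∨ b, l ∨ l), h(b ∨ b ∨ b ∨ l, b ∨ (b ∨ b)))) ∨ h(b ∨ l, (b ∨ l) ∨ b ∨ b)))) ∨ l)  →  h(h(h(b ∨ l, l ∨ l ∨ l), h(l, b) ∨ l ∨ l) ∨ h(h(l ∨ l, b ∨ b), b ∨ b ∨ h(b, l)), b ∨ h(b ∨ b ∨ b ∨ b, l) ∨ h(b ∨ l, b ∨ b ∨ b ∨ l) ∨ h(h(b ∨ l ∨ l ∨ l, l ∨ l), h(b ∨ b ∨ b ∨ l, b ∨ b ∨ b)) ∨ h(l ∨ l ∨ l ∨ l, b ∨ b ∨ b) ∨ h(l ∨ l ∨ l ∨ l, b ∨ l ∨ l ∨ l) ∨ l)
Order the arguments:  b ∨ b ∨ b ∨ h(h(h(b ∨ l, l ∨ l ∨ l), h(l, b) ∨ l ∨ l) ∨ h(h(l ∨ l, b ∨ b), b ∨ b ∨ h(b, l)), b ∨ h(b ∨ b ∨ b ∨ b, l) ∨ h(b ∨ l, b ∨ b ∨ b ∨ l) ∨ h(h(b ∨ l ∨ l ∨ l, l ∨ l), h(b ∨ b ∨ b ∨ l, b ∨ b ∨ b)) ∨ h(l ∨ l ∨ l ∨ l, b ∨ b ∨ b) ∨ h(l ∨ l ∨ l ∨ l, b ∨ l ∨ l ∨ l) ∨ l) ∨ l ∨ l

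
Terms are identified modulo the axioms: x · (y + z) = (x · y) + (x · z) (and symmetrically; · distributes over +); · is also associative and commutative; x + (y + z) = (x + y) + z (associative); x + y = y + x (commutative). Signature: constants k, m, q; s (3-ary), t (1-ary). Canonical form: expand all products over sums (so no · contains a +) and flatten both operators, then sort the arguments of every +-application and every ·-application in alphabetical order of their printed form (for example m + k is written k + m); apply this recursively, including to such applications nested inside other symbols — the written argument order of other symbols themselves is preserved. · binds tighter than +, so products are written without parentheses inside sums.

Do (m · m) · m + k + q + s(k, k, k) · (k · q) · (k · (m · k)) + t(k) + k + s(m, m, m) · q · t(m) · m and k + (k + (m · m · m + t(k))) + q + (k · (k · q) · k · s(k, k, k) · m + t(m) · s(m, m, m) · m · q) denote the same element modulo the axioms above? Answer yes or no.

Left:  (m · m) · m + k + q + s(k, k, k) · (k · q) · (k · (m · k)) + t(k) + k + s(m, m, m) · q · t(m) · m
  Un-nest:  m · m · m + k + q + k · k · k · m · q · s(k, k, k) + t(k) + k + m · q · s(m, m, m) · t(m)
  Sort:  k + k + k · k · k · m · q · s(k, k, k) + m · m · m + m · q · s(m, m, m) · t(m) + q + t(k)
Right:  k + (k + (m · m · m + t(k))) + q + (k · (k · q) · k · s(k, k, k) · m + t(m) · s(m, m, m) · m · q)
  Flatten:  k + k + m · m · m + t(k) + q + k · k · k · m · q · s(k, k, k) + m · q · s(m, m, m) · t(m)
  Sort:  k + k + k · k · k · m · q · s(k, k, k) + m · m · m + m · q · s(m, m, m) · t(m) + q + t(k)

Answer: yes — both canonical forms are k + k + k · k · k · m · q · s(k, k, k) + m · m · m + m · q · s(m, m, m) · t(m) + q + t(k)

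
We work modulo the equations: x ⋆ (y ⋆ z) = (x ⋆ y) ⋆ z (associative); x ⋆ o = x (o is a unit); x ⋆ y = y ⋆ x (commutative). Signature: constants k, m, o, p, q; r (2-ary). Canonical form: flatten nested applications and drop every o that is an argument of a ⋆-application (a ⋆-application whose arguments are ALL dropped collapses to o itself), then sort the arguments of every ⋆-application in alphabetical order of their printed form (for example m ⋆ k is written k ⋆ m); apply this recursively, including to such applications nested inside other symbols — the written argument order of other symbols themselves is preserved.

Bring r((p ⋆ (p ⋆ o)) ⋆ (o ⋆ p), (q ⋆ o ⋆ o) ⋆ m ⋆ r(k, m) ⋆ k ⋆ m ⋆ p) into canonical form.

Work inside:  (q ⋆ o ⋆ o) ⋆ m ⋆ r(k, m) ⋆ k ⋆ m ⋆ p
Flatten:  q ⋆ o ⋆ o ⋆ m ⋆ r(k, m) ⋆ k ⋆ m ⋆ p
Unit:  drop o (×2)
Sort arguments:  k ⋆ m ⋆ m ⋆ p ⋆ q ⋆ r(k, m)
Put back:  r(p ⋆ p ⋆ p, k ⋆ m ⋆ m ⋆ p ⋆ q ⋆ r(k, m))

Answer: r(p ⋆ p ⋆ p, k ⋆ m ⋆ m ⋆ p ⋆ q ⋆ r(k, m))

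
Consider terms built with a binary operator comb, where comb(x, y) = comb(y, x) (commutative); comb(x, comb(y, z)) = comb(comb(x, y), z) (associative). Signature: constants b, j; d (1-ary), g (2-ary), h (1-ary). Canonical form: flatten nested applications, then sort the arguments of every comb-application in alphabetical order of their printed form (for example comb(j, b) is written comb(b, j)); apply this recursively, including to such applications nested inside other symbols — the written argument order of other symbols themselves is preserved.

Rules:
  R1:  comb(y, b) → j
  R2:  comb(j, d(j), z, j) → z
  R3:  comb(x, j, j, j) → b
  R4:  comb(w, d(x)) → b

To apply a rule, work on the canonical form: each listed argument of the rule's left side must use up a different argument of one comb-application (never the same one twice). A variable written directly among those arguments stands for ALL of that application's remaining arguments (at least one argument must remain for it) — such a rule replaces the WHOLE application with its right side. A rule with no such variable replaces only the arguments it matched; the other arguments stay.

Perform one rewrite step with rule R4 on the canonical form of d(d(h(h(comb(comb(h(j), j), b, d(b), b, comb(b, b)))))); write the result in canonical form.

Canonical form:  d(d(h(h(comb(b, b, b, b, d(b), h(j), j)))))
Apply R4:  consuming d(b);  w := comb(b, b, b, b, h(j), j), x := b
Every leftover argument binds to the variable; the entire application is replaced.
Result:  d(d(h(h(b))))

Answer: d(d(h(h(b))))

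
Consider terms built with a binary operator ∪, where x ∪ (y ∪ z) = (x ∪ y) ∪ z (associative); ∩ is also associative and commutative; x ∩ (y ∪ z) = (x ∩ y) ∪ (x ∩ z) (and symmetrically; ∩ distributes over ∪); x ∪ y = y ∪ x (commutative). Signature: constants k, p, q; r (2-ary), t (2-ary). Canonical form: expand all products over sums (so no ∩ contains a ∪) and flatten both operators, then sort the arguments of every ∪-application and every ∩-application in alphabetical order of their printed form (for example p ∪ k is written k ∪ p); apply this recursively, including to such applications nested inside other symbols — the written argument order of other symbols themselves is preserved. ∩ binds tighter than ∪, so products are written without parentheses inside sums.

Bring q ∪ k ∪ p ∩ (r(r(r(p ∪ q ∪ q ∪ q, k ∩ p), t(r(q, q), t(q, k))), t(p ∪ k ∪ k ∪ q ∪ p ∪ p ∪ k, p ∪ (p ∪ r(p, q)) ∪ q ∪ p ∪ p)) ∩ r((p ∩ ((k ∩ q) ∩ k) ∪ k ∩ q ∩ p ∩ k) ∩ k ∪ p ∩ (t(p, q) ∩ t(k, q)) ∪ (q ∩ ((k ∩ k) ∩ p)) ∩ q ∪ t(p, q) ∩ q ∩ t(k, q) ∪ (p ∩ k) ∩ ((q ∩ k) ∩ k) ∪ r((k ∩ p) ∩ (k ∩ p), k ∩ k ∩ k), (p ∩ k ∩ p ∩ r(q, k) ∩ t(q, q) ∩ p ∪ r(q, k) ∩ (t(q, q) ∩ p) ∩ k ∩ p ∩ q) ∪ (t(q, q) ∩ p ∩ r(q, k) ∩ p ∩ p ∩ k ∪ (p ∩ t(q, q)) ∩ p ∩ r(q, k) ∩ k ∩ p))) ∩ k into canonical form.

Expand products over sums:  q ∪ k ∪ k ∩ p ∩ r(k ∩ k ∩ k ∩ p ∩ q ∪ k ∩ k ∩ k ∩ p ∩ q ∪ k ∩ k ∩ k ∩ p ∩ q ∪ k ∩ k ∩ p ∩ q ∩ q ∪ p ∩ t(k, q) ∩ t(p, q) ∪ q ∩ t(k, q) ∩ t(p, q) ∪ r(k ∩ k ∩ p ∩ p, k ∩ k ∩ k), k ∩ p ∩ p ∩ p ∩ r(q, k) ∩ t(q, q) ∪ k ∩ p ∩ p ∩ p ∩ r(q, k) ∩ t(q, q) ∪ k ∩ p ∩ p ∩ p ∩ r(q, k) ∩ t(q, q) ∪ k ∩ p ∩ p ∩ q ∩ r(q, k) ∩ t(q, q)) ∩ r(r(r(p ∪ q ∪ q ∪ q, k ∩ p), t(r(q, q), t(q, k))), t(k ∪ k ∪ k ∪ p ∪ p ∪ p ∪ q, p ∪ p ∪ p ∪ p ∪ q ∪ r(p, q)))
Sort arguments:  k ∪ k ∩ p ∩ r(k ∩ k ∩ k ∩ p ∩ q ∪ k ∩ k ∩ k ∩ p ∩ q ∪ k ∩ k ∩ k ∩ p ∩ q ∪ k ∩ k ∩ p ∩ q ∩ q ∪ p ∩ t(k, q) ∩ t(p, q) ∪ q ∩ t(k, q) ∩ t(p, q) ∪ r(k ∩ k ∩ p ∩ p, k ∩ k ∩ k), k ∩ p ∩ p ∩ p ∩ r(q, k) ∩ t(q, q) ∪ k ∩ p ∩ p ∩ p ∩ r(q, k) ∩ t(q, q) ∪ k ∩ p ∩ p ∩ p ∩ r(q, k) ∩ t(q, q) ∪ k ∩ p ∩ p ∩ q ∩ r(q, k) ∩ t(q, q)) ∩ r(r(r(p ∪ q ∪ q ∪ q, k ∩ p), t(r(q, q), t(q, k))), t(k ∪ k ∪ k ∪ p ∪ p ∪ p ∪ q, p ∪ p ∪ p ∪ p ∪ q ∪ r(p, q))) ∪ q

Answer: k ∪ k ∩ p ∩ r(k ∩ k ∩ k ∩ p ∩ q ∪ k ∩ k ∩ k ∩ p ∩ q ∪ k ∩ k ∩ k ∩ p ∩ q ∪ k ∩ k ∩ p ∩ q ∩ q ∪ p ∩ t(k, q) ∩ t(p, q) ∪ q ∩ t(k, q) ∩ t(p, q) ∪ r(k ∩ k ∩ p ∩ p, k ∩ k ∩ k), k ∩ p ∩ p ∩ p ∩ r(q, k) ∩ t(q, q) ∪ k ∩ p ∩ p ∩ p ∩ r(q, k) ∩ t(q, q) ∪ k ∩ p ∩ p ∩ p ∩ r(q, k) ∩ t(q, q) ∪ k ∩ p ∩ p ∩ q ∩ r(q, k) ∩ t(q, q)) ∩ r(r(r(p ∪ q ∪ q ∪ q, k ∩ p), t(r(q, q), t(q, k))), t(k ∪ k ∪ k ∪ p ∪ p ∪ p ∪ q, p ∪ p ∪ p ∪ p ∪ q ∪ r(p, q))) ∪ q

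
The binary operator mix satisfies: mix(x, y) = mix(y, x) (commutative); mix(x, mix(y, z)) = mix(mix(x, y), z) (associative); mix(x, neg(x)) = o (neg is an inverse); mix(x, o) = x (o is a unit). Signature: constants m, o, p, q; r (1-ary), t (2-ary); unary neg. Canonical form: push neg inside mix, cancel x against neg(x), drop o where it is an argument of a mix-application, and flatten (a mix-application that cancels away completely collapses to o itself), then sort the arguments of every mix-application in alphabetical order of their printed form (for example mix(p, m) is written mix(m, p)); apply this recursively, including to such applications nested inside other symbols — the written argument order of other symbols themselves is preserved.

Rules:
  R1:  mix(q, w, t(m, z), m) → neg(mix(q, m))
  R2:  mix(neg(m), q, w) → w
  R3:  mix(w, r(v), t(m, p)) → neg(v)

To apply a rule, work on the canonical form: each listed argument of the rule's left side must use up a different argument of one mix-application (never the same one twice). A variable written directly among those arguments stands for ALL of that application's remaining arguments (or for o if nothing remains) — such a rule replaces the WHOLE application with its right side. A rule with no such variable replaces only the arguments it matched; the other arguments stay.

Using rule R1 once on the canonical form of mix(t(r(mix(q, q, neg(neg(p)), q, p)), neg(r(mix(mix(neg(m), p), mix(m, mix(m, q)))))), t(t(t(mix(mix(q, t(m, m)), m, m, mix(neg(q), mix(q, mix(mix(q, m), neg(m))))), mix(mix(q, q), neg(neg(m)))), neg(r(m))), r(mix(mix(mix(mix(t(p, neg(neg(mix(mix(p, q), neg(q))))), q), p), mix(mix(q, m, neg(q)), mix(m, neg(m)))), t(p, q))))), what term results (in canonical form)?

Answer: mix(t(r(mix(p, p, q, q, q)), neg(r(mix(m, p, q)))), t(t(t(mix(neg(m), neg(q)), mix(m, q, q)), neg(r(m))), r(mix(m, p, q, t(p, p), t(p, q)))))

Derivation:
Canonical form:  mix(t(r(mix(p, p, q, q, q)), neg(r(mix(m, p, q)))), t(t(t(mix(m, m, q, q, t(m, m)), mix(m, q, q)), neg(r(m))), r(mix(m, p, q, t(p, p), t(p, q)))))
R1 matches:  uses m, q, t(m, m);  w := mix(m, q), z := m
The extension variable absorbs all remaining arguments, so the whole application is rewritten.
New term:  mix(t(r(mix(p, p, q, q, q)), neg(r(mix(m, p, q)))), t(t(t(mix(neg(m), neg(q)), mix(m, q, q)), neg(r(m))), r(mix(m, p, q, t(p, p), t(p, q)))))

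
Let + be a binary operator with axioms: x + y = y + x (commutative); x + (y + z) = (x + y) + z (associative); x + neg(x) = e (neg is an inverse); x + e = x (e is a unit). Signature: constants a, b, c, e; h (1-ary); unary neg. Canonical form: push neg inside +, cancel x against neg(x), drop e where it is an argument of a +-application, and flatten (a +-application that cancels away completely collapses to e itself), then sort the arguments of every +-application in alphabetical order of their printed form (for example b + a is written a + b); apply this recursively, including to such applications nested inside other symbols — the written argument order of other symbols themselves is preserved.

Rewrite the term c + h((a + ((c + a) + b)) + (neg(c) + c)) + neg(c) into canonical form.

Answer: h(a + a + b + c)

Derivation:
Cancel:  c cancels
Collect:  h(a + a + b + c)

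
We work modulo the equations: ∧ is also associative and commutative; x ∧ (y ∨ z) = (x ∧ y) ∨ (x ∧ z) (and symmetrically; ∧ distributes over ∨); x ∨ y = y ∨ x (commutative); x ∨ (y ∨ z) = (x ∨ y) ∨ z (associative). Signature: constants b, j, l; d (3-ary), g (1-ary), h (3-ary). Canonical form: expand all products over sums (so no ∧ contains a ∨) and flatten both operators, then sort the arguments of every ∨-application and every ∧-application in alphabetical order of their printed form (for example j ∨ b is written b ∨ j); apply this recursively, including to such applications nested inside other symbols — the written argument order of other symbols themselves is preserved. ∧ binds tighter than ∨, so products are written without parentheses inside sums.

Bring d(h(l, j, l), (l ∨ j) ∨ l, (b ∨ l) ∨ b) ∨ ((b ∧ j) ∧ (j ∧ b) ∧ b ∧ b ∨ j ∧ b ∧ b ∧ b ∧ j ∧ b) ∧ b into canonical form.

Answer: b ∧ b ∧ b ∧ b ∧ b ∧ j ∧ j ∨ b ∧ b ∧ b ∧ b ∧ b ∧ j ∧ j ∨ d(h(l, j, l), j ∨ l ∨ l, b ∨ b ∨ l)

Derivation:
Expand:  d(h(l, j, l), j ∨ l ∨ l, b ∨ b ∨ l) ∨ b ∧ b ∧ b ∧ b ∧ b ∧ j ∧ j ∨ b ∧ b ∧ b ∧ b ∧ b ∧ j ∧ j
Sort arguments:  b ∧ b ∧ b ∧ b ∧ b ∧ j ∧ j ∨ b ∧ b ∧ b ∧ b ∧ b ∧ j ∧ j ∨ d(h(l, j, l), j ∨ l ∨ l, b ∨ b ∨ l)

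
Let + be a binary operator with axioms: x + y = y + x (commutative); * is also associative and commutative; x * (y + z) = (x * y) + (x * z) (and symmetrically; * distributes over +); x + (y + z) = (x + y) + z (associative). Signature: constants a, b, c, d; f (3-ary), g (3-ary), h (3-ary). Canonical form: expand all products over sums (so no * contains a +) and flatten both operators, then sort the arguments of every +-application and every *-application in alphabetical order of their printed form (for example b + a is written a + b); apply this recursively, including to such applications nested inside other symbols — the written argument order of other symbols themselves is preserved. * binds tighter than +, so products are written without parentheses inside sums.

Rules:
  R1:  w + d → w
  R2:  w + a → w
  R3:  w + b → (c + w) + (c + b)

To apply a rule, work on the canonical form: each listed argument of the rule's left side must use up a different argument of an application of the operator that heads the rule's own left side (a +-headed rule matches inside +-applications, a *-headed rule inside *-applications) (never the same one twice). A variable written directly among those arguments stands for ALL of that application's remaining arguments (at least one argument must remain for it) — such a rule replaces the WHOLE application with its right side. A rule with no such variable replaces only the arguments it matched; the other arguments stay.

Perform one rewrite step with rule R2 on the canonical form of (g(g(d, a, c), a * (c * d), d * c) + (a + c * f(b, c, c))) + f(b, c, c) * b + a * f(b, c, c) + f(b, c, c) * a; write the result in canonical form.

Canonical form:  a + a * f(b, c, c) + a * f(b, c, c) + b * f(b, c, c) + c * f(b, c, c) + g(g(d, a, c), a * c * d, c * d)
Match R2:  consume a;  w := a * f(b, c, c) + a * f(b, c, c) + b * f(b, c, c) + c * f(b, c, c) + g(g(d, a, c), a * c * d, c * d)
The variable takes the whole remainder — replace the entire application.
New term:  a * f(b, c, c) + a * f(b, c, c) + b * f(b, c, c) + c * f(b, c, c) + g(g(d, a, c), a * c * d, c * d)

Answer: a * f(b, c, c) + a * f(b, c, c) + b * f(b, c, c) + c * f(b, c, c) + g(g(d, a, c), a * c * d, c * d)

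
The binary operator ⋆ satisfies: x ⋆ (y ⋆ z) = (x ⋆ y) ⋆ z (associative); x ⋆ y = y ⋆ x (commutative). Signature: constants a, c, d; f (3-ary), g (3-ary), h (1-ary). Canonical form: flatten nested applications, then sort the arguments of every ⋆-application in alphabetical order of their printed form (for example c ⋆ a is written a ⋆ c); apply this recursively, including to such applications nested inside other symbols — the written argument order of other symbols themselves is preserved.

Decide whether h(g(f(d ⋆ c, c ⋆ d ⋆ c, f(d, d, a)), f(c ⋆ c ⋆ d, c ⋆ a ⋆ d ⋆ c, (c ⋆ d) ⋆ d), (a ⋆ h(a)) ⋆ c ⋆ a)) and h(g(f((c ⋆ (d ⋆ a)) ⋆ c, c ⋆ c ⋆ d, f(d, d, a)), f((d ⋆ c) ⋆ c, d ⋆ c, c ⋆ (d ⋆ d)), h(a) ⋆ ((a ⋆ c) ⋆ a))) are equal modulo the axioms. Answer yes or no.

Answer: no — h(g(f(c ⋆ d, c ⋆ c ⋆ d, f(d, d, a)), f(c ⋆ c ⋆ d, a ⋆ c ⋆ c ⋆ d, c ⋆ d ⋆ d), a ⋆ a ⋆ c ⋆ h(a))) vs h(g(f(a ⋆ c ⋆ c ⋆ d, c ⋆ c ⋆ d, f(d, d, a)), f(c ⋆ c ⋆ d, c ⋆ d, c ⋆ d ⋆ d), a ⋆ a ⋆ c ⋆ h(a)))

Derivation:
Left:  h(g(f(d ⋆ c, c ⋆ d ⋆ c, f(d, d, a)), f(c ⋆ c ⋆ d, c ⋆ a ⋆ d ⋆ c, (c ⋆ d) ⋆ d), (a ⋆ h(a)) ⋆ c ⋆ a))
  Work inside:  (a ⋆ h(a)) ⋆ c ⋆ a
  Merge nested applications:  a ⋆ h(a) ⋆ c ⋆ a
  Sort arguments:  a ⋆ a ⋆ c ⋆ h(a)
  Rebuild:  h(g(f(c ⋆ d, c ⋆ c ⋆ d, f(d, d, a)), f(c ⋆ c ⋆ d, a ⋆ c ⋆ c ⋆ d, c ⋆ d ⋆ d), a ⋆ a ⋆ c ⋆ h(a)))
Right:  h(g(f((c ⋆ (d ⋆ a)) ⋆ c, c ⋆ c ⋆ d, f(d, d, a)), f((d ⋆ c) ⋆ c, d ⋆ c, c ⋆ (d ⋆ d)), h(a) ⋆ ((a ⋆ c) ⋆ a)))
  Descend into:  h(a) ⋆ ((a ⋆ c) ⋆ a)
  Flatten:  h(a) ⋆ a ⋆ c ⋆ a
  Sort arguments:  a ⋆ a ⋆ c ⋆ h(a)
  Put back:  h(g(f(a ⋆ c ⋆ c ⋆ d, c ⋆ c ⋆ d, f(d, d, a)), f(c ⋆ c ⋆ d, c ⋆ d, c ⋆ d ⋆ d), a ⋆ a ⋆ c ⋆ h(a)))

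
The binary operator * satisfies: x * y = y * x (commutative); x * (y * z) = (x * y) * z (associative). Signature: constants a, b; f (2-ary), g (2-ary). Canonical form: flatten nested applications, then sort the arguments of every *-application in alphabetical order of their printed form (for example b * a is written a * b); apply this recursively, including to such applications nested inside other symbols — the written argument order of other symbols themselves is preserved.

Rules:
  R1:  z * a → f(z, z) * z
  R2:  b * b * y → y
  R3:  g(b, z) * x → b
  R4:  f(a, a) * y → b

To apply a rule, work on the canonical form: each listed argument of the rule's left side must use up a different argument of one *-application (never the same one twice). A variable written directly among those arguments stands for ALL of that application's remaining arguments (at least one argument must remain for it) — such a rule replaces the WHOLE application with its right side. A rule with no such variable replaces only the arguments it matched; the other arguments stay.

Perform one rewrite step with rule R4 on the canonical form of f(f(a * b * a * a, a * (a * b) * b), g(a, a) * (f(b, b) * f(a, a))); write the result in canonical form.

Canonical form:  f(f(a * a * a * b, a * a * b * b), f(a, a) * f(b, b) * g(a, a))
Apply R4:  consuming f(a, a);  y := f(b, b) * g(a, a)
The variable takes the whole remainder — replace the entire application.
New term:  f(f(a * a * a * b, a * a * b * b), b)

Answer: f(f(a * a * a * b, a * a * b * b), b)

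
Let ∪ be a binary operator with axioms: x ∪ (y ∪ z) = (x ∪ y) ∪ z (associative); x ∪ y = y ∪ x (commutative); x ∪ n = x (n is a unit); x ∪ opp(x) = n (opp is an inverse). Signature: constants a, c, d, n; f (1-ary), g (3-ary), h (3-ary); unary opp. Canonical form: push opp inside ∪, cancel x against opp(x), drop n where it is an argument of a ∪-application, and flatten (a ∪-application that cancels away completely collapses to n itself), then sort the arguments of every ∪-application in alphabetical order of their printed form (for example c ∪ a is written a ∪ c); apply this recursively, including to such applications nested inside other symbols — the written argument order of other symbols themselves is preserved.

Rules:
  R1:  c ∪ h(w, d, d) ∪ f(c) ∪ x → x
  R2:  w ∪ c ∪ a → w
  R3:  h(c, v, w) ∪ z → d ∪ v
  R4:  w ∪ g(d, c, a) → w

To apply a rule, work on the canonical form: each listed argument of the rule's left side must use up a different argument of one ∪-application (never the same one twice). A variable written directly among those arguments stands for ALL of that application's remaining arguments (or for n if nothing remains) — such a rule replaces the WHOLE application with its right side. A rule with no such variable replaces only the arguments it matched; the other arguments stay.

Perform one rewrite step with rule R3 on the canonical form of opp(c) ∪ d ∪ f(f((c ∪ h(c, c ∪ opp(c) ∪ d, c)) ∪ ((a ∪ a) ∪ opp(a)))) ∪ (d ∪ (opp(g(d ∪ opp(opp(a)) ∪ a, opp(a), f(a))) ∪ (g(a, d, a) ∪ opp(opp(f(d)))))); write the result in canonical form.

Answer: d ∪ d ∪ f(d) ∪ f(f(d ∪ d)) ∪ g(a, d, a) ∪ opp(c) ∪ opp(g(a ∪ a ∪ d, opp(a), f(a)))

Derivation:
Canonical form:  d ∪ d ∪ f(d) ∪ f(f(a ∪ c ∪ h(c, d, c))) ∪ g(a, d, a) ∪ opp(c) ∪ opp(g(a ∪ a ∪ d, opp(a), f(a)))
R3 matches:  uses h(c, d, c);  v := d, w := c, z := a ∪ c
Every leftover argument binds to the variable; the entire application is replaced.
Giving:  d ∪ d ∪ f(d) ∪ f(f(d ∪ d)) ∪ g(a, d, a) ∪ opp(c) ∪ opp(g(a ∪ a ∪ d, opp(a), f(a)))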